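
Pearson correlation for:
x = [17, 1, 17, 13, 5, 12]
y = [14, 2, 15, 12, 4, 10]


n=6, Σx=65, Σy=57, Σxy=791, Σx²=917, Σy²=685
r = (6×791 - 65×57)/√((6×917 - 65²)(6×685 - 57²))
= 1041/√(1277×861) = 1041/√1099497 ≈ 1041/1048.5690 ≈ 0.9928

r ≈ 0.9928


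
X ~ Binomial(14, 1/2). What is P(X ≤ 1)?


P(X ≤ 1) = Σ P(X=i) for i=0..1
P(X=0) = 1/16384
P(X=1) = 7/8192
Sum = 15/16384

P(X ≤ 1) = 15/16384 ≈ 0.09%


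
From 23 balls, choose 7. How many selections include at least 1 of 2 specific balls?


Complement: C(23,7) - C(21,7) = 245157 - 116280 = 128877

128877


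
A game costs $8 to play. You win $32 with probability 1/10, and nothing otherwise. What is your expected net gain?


E[gain] = (32-8)×1/10 + (-8)×9/10
= 12/5 - 36/5 = -24/5

Expected net gain = $-24/5 ≈ $-4.80


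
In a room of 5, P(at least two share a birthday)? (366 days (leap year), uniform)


P(all different) = Π(366-i)/366 for i=0..4
= 0.972938
P(match) = 1 - 0.972938 = 0.027062

P ≈ 0.0271 ≈ 2.71%


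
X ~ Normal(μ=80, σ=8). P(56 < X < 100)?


z₁=(56-80)/8=-3.0, z₂=(100-80)/8=2.5
P = Φ(2.5) - Φ(-3.0) = 0.993790 - 0.001350 = 0.992440 ≈ 0.9924

P(56 < X < 100) ≈ 0.9924


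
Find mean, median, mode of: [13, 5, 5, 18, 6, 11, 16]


Sorted: [5, 5, 6, 11, 13, 16, 18]
Mean = 74/7
Median = 11
Freq: {13: 1, 5: 2, 18: 1, 6: 1, 11: 1, 16: 1}
Mode: [5]

Mean=74/7, Median=11, Mode=5


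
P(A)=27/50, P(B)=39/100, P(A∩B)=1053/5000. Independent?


P(A)×P(B) = 1053/5000
P(A∩B) = 1053/5000
Equal ✓ → Independent

Yes, independent


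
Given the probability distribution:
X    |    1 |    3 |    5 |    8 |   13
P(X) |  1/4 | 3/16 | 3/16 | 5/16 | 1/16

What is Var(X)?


E[X] = 81/16
E[X²] = 595/16
Var(X) = E[X²] - (E[X])² = 595/16 - 6561/256 = 2959/256

Var(X) = 2959/256 ≈ 11.5586


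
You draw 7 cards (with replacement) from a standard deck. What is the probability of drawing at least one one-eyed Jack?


P(not a one-eyed Jack) = 50/52 = 25/26
P(none in 7 draws) = (25/26)^7 = 6103515625/8031810176
P(≥1 one-eyed Jack) = 1 - 6103515625/8031810176 = 1928294551/8031810176

P = 1928294551/8031810176 ≈ 24.01%


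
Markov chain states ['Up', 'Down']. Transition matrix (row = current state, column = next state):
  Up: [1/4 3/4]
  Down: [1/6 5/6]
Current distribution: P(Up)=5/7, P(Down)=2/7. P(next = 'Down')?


P(next=Down) = Σᵢ P(now=i)×P(i→Down)
= 5/7×3/4 + 2/7×5/6
= 15/28 + 5/21 = 65/84

P = 65/84 ≈ 0.7738


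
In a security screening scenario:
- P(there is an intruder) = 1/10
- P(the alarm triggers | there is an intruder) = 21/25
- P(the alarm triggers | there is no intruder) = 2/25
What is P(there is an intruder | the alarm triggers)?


Using Bayes' theorem:
P(A|B) = P(B|A)·P(A) / P(B)

P(the alarm triggers) = 21/25 × 1/10 + 2/25 × 9/10
= 21/250 + 9/125 = 39/250

P(there is an intruder|the alarm triggers) = (21/250) / (39/250) = 7/13

P(there is an intruder|the alarm triggers) = 7/13 ≈ 53.85%


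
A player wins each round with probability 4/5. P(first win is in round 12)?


Geometric: P(X=12) = (1-p)^(k-1)×p = (1/5)^11×4/5 = 4/244140625

P(X=12) = 4/244140625 ≈ 0.00%


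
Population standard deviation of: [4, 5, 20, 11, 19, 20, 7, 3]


Mean = 89/8
  (4-89/8)²=3249/64
  (5-89/8)²=2401/64
  (20-89/8)²=5041/64
  (11-89/8)²=1/64
  (19-89/8)²=3969/64
  (20-89/8)²=5041/64
  (7-89/8)²=1089/64
  (3-89/8)²=4225/64
Σ(x-μ)² = 3127/8
σ² = (3127/8)/8 = 3127/64

σ = √(3127/64) ≈ 6.9899


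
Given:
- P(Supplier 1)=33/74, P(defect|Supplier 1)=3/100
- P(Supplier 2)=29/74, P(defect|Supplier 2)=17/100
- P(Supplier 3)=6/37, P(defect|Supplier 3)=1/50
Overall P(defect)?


P(B) = Σ P(B|Aᵢ)×P(Aᵢ)
  3/100×33/74 = 99/7400
  17/100×29/74 = 493/7400
  1/50×6/37 = 3/925
Sum = 77/925

P(defect) = 77/925 ≈ 8.32%


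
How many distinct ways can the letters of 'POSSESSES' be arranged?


Letters: 9, freq: {'P': 1, 'O': 1, 'S': 5, 'E': 2}
9!/(1!×1!×5!×2!) = 362880/240 = 1512

1512


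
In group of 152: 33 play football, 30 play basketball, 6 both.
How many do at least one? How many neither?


|A∪B| = 33+30-6 = 57
Neither = 152-57 = 95

At least one: 57; Neither: 95


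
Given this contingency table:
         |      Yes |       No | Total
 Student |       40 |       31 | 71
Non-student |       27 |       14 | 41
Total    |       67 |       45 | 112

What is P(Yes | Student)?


P(Yes | Student) = 40/(40+31) = 40/71

P(Yes|Student) = 40/71 ≈ 56.34%


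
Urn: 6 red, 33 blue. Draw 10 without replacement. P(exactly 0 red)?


Hypergeometric: C(6,0)×C(33,10)/C(39,10)
= 1×92561040/635745396 = 1740/11951

P(X=0) = 1740/11951 ≈ 14.56%


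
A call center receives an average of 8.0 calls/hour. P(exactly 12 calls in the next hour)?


Poisson(λ=8.0): P(X=12) = e^(-λ)×λ^k/k!
= e^(-8.0) × 8.0^12 / 12!
≈ 0.0003354626279 × 68719476736 / 479001600 ≈ 0.048127

P(X=12) ≈ 0.048127 ≈ 4.81%


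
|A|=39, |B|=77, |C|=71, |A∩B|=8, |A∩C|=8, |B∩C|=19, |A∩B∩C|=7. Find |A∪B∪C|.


|A∪B∪C| = 39+77+71-8-8-19+7 = 159

|A∪B∪C| = 159


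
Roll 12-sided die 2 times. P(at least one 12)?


P(no 12)^2 = (11/12)^2 = 121/144
P(≥1) = 1 - 121/144 = 23/144

P = 23/144 ≈ 15.97%


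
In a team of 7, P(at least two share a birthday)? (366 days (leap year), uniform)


P(all different) = Π(366-i)/366 for i=0..6
= 0.943914
P(match) = 1 - 0.943914 = 0.056086

P ≈ 0.0561 ≈ 5.61%


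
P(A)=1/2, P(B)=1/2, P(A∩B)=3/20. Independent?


P(A)×P(B) = 1/4
P(A∩B) = 3/20
Not equal → NOT independent

No, not independent


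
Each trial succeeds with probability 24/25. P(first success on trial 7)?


Geometric: P(X=7) = (1-p)^(k-1)×p = (1/25)^6×24/25 = 24/6103515625

P(X=7) = 24/6103515625 ≈ 0.00%


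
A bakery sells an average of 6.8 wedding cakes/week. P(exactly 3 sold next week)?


Poisson(λ=6.8): P(X=3) = e^(-λ)×λ^k/k!
= e^(-6.8) × 6.8^3 / 3!
≈ 0.001113775148 × 314.432 / 6 ≈ 0.058368

P(X=3) ≈ 0.058368 ≈ 5.84%


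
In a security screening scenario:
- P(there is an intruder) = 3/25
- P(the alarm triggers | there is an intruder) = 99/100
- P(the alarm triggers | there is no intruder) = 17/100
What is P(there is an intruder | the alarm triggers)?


Using Bayes' theorem:
P(A|B) = P(B|A)·P(A) / P(B)

P(the alarm triggers) = 99/100 × 3/25 + 17/100 × 22/25
= 297/2500 + 187/1250 = 671/2500

P(there is an intruder|the alarm triggers) = (297/2500) / (671/2500) = 27/61

P(there is an intruder|the alarm triggers) = 27/61 ≈ 44.26%


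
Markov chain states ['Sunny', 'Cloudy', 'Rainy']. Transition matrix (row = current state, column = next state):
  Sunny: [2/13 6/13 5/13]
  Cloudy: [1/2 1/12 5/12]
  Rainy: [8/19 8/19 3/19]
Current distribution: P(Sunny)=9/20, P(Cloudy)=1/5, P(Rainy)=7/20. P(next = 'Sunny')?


P(next=Sunny) = Σᵢ P(now=i)×P(i→Sunny)
= 9/20×2/13 + 1/5×1/2 + 7/20×8/19
= 9/130 + 1/10 + 14/95 = 391/1235

P = 391/1235 ≈ 0.3166


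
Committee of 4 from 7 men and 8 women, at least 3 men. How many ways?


Count by #men:
  3M,1W: C(7,3)×C(8,1)=280
  4M,0W: C(7,4)×C(8,0)=35
Total = 315

315


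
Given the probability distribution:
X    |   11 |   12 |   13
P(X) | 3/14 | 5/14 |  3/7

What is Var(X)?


E[X] = 171/14
E[X²] = 2097/14
Var(X) = E[X²] - (E[X])² = 2097/14 - 29241/196 = 117/196

Var(X) = 117/196 ≈ 0.5969


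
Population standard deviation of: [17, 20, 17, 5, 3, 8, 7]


Mean = 77/7 = 11
  (17-11)²=36
  (20-11)²=81
  (17-11)²=36
  (5-11)²=36
  (3-11)²=64
  (8-11)²=9
  (7-11)²=16
Σ(x-μ)² = 278
σ² = 278/7

σ = √(278/7) ≈ 6.3019


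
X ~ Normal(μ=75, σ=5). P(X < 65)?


z = (65-75)/5 = -2.0
P(Z < -2.0) = 0.0228

P(X < 65) ≈ 0.0228


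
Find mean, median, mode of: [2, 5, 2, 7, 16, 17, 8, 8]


Sorted: [2, 2, 5, 7, 8, 8, 16, 17]
Mean = 65/8
Median = 15/2
Freq: {2: 2, 5: 1, 7: 1, 16: 1, 17: 1, 8: 2}
Mode: [2, 8]

Mean=65/8, Median=15/2, Mode=[2, 8]


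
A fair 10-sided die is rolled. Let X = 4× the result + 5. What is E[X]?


E[die] = (1+10)/2 = 11/2
E[X] = 4×11/2 + 5 = 27

E[X] = 27


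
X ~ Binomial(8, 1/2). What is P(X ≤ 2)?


P(X ≤ 2) = Σ P(X=i) for i=0..2
P(X=0) = 1/256
P(X=1) = 1/32
P(X=2) = 7/64
Sum = 37/256

P(X ≤ 2) = 37/256 ≈ 14.45%


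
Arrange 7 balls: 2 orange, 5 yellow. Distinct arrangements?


7!/(2!×5!) = 21

21


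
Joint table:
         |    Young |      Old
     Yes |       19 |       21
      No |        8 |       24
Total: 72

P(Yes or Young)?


P(Yes∨Young) = P(Yes) + P(Young) - P(Yes∧Young)
= (40 + 27 - 19)/72 = 48/72 = 2/3

P = 2/3 ≈ 66.67%


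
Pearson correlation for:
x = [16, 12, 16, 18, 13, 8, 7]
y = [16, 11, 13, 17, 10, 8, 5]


n=7, Σx=90, Σy=80, Σxy=1131, Σx²=1262, Σy²=1024
r = (7×1131 - 90×80)/√((7×1262 - 90²)(7×1024 - 80²))
= 717/√(734×768) = 717/√563712 ≈ 717/750.8076 ≈ 0.9550

r ≈ 0.9550


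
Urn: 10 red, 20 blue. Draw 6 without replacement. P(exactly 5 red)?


Hypergeometric: C(10,5)×C(20,1)/C(30,6)
= 252×20/593775 = 16/1885

P(X=5) = 16/1885 ≈ 0.85%


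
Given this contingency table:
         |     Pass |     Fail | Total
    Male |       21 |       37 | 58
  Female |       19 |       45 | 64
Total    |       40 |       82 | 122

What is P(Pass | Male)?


P(Pass | Male) = 21/(21+37) = 21/58

P(Pass|Male) = 21/58 ≈ 36.21%


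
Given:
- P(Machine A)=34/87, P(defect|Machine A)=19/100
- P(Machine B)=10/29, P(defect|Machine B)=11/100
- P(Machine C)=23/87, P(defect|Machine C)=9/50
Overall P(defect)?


P(B) = Σ P(B|Aᵢ)×P(Aᵢ)
  19/100×34/87 = 323/4350
  11/100×10/29 = 11/290
  9/50×23/87 = 69/1450
Sum = 139/870

P(defect) = 139/870 ≈ 15.98%


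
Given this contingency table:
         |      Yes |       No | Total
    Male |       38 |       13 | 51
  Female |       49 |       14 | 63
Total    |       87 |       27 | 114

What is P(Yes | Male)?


P(Yes | Male) = 38/(38+13) = 38/51

P(Yes|Male) = 38/51 ≈ 74.51%


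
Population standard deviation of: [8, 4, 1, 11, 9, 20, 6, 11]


Mean = 70/8 = 35/4
  (8-35/4)²=9/16
  (4-35/4)²=361/16
  (1-35/4)²=961/16
  (11-35/4)²=81/16
  (9-35/4)²=1/16
  (20-35/4)²=2025/16
  (6-35/4)²=121/16
  (11-35/4)²=81/16
Σ(x-μ)² = 455/2
σ² = (455/2)/8 = 455/16

σ = √(455/16) ≈ 5.3327


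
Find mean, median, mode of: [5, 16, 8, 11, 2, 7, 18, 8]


Sorted: [2, 5, 7, 8, 8, 11, 16, 18]
Mean = 75/8
Median = 8
Freq: {5: 1, 16: 1, 8: 2, 11: 1, 2: 1, 7: 1, 18: 1}
Mode: [8]

Mean=75/8, Median=8, Mode=8


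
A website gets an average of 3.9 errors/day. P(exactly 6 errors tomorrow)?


Poisson(λ=3.9): P(X=6) = e^(-λ)×λ^k/k!
= e^(-3.9) × 3.9^6 / 6!
≈ 0.02024191145 × 3518.743761 / 720 ≈ 0.098925

P(X=6) ≈ 0.098925 ≈ 9.89%


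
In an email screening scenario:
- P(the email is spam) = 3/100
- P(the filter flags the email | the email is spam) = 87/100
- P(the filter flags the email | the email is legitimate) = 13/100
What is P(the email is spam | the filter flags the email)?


Using Bayes' theorem:
P(A|B) = P(B|A)·P(A) / P(B)

P(the filter flags the email) = 87/100 × 3/100 + 13/100 × 97/100
= 261/10000 + 1261/10000 = 761/5000

P(the email is spam|the filter flags the email) = (261/10000) / (761/5000) = 261/1522

P(the email is spam|the filter flags the email) = 261/1522 ≈ 17.15%


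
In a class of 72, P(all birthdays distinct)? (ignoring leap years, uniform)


P(all different) = Π(365-i)/365 for i=0..71
= (365/365)×(364/365)×...×(294/365)
= 0.000547

P ≈ 0.0005 ≈ 0.05%


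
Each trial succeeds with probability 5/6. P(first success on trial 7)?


Geometric: P(X=7) = (1-p)^(k-1)×p = (1/6)^6×5/6 = 5/279936

P(X=7) = 5/279936 ≈ 0.00%


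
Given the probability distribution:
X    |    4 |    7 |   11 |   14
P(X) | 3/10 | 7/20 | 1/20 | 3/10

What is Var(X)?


E[X] = 42/5
E[X²] = 434/5
Var(X) = E[X²] - (E[X])² = 434/5 - 1764/25 = 406/25

Var(X) = 406/25 ≈ 16.2400


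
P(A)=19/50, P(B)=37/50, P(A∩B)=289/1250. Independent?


P(A)×P(B) = 703/2500
P(A∩B) = 289/1250
Not equal → NOT independent

No, not independent


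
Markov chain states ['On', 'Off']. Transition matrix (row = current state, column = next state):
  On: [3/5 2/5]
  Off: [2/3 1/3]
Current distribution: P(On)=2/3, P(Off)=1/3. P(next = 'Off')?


P(next=Off) = Σᵢ P(now=i)×P(i→Off)
= 2/3×2/5 + 1/3×1/3
= 4/15 + 1/9 = 17/45

P = 17/45 ≈ 0.3778


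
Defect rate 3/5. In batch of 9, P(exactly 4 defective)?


Binomial: P(X=4) = C(9,4)×p^4×(1-p)^5
= 126 × 81/625 × 32/3125 = 326592/1953125

P(X=4) = 326592/1953125 ≈ 16.72%


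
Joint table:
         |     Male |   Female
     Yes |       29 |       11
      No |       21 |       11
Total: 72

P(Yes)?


P(Yes) = (29+11)/72 = 40/72 = 5/9

P(Yes) = 5/9 ≈ 55.56%


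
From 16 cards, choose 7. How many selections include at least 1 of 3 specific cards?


Complement: C(16,7) - C(13,7) = 11440 - 1716 = 9724

9724


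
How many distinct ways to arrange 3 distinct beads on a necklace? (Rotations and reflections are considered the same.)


Free circular arrangements: rotations and reflections both identified.
(n-1)!/2 = 2!/2 = 2/2 = 1

1


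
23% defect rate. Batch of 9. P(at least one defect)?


P(all good) = (77/100)^9 = 95151694449171437/1000000000000000000
P(≥1 defect) = 904848305550828563/1000000000000000000

P = 904848305550828563/1000000000000000000 ≈ 90.48%


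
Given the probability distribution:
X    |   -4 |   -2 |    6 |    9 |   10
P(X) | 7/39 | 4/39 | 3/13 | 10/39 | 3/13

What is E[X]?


E[X] = Σ x·P(X=x)
= (-4)×(7/39) + (-2)×(4/39) + (6)×(3/13) + (9)×(10/39) + (10)×(3/13)
= 66/13

E[X] = 66/13


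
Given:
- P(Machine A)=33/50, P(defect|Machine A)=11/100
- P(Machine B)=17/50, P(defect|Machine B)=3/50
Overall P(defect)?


P(B) = Σ P(B|Aᵢ)×P(Aᵢ)
  11/100×33/50 = 363/5000
  3/50×17/50 = 51/2500
Sum = 93/1000

P(defect) = 93/1000 ≈ 9.30%


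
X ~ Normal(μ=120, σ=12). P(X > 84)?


z = (84-120)/12 = -3.0
P(X > 84) = 1 - P(Z ≤ -3.0) = 1 - 0.0013 = 0.9987

P(X > 84) ≈ 0.9987


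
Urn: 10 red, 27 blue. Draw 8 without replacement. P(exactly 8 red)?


Hypergeometric: C(10,8)×C(27,0)/C(37,8)
= 45×1/38608020 = 1/857956

P(X=8) = 1/857956 ≈ 0.00%


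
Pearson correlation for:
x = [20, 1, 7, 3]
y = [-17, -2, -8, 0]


n=4, Σx=31, Σy=-27, Σxy=-398, Σx²=459, Σy²=357
r = (4×(-398) - 31×(-27))/√((4×459 - 31²)(4×357 - (-27)²))
= -755/√(875×699) = -755/√611625 ≈ -755/782.0646 ≈ -0.9654

r ≈ -0.9654


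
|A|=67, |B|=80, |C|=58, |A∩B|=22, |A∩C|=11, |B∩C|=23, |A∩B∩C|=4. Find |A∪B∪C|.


|A∪B∪C| = 67+80+58-22-11-23+4 = 153

|A∪B∪C| = 153


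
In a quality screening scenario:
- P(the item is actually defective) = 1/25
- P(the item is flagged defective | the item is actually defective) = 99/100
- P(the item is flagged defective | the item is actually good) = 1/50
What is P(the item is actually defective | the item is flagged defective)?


Using Bayes' theorem:
P(A|B) = P(B|A)·P(A) / P(B)

P(the item is flagged defective) = 99/100 × 1/25 + 1/50 × 24/25
= 99/2500 + 12/625 = 147/2500

P(the item is actually defective|the item is flagged defective) = (99/2500) / (147/2500) = 33/49

P(the item is actually defective|the item is flagged defective) = 33/49 ≈ 67.35%


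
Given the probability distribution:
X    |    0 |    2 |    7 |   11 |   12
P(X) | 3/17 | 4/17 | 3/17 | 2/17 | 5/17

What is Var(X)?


E[X] = 111/17
E[X²] = 1125/17
Var(X) = E[X²] - (E[X])² = 1125/17 - 12321/289 = 6804/289

Var(X) = 6804/289 ≈ 23.5433


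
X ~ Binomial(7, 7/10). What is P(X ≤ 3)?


P(X ≤ 3) = Σ P(X=i) for i=0..3
P(X=0) = 2187/10000000
P(X=1) = 35721/10000000
P(X=2) = 250047/10000000
P(X=3) = 194481/2000000
Sum = 31509/250000

P(X ≤ 3) = 31509/250000 ≈ 12.60%


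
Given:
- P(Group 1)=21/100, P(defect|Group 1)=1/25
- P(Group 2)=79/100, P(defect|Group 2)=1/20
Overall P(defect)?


P(B) = Σ P(B|Aᵢ)×P(Aᵢ)
  1/25×21/100 = 21/2500
  1/20×79/100 = 79/2000
Sum = 479/10000

P(defect) = 479/10000 ≈ 4.79%


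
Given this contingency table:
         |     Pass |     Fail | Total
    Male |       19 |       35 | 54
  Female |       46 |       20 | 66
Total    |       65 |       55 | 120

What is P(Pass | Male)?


P(Pass | Male) = 19/(19+35) = 19/54

P(Pass|Male) = 19/54 ≈ 35.19%


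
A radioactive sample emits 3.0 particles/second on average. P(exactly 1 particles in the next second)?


Poisson(λ=3.0): P(X=1) = e^(-λ)×λ^k/k!
= e^(-3.0) × 3.0^1 / 1!
≈ 0.04978706837 × 3 / 1 ≈ 0.149361

P(X=1) ≈ 0.149361 ≈ 14.94%


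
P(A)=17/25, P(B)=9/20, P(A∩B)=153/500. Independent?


P(A)×P(B) = 153/500
P(A∩B) = 153/500
Equal ✓ → Independent

Yes, independent


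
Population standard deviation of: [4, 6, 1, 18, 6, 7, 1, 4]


Mean = 47/8
  (4-47/8)²=225/64
  (6-47/8)²=1/64
  (1-47/8)²=1521/64
  (18-47/8)²=9409/64
  (6-47/8)²=1/64
  (7-47/8)²=81/64
  (1-47/8)²=1521/64
  (4-47/8)²=225/64
Σ(x-μ)² = 1623/8
σ² = (1623/8)/8 = 1623/64

σ = √(1623/64) ≈ 5.0358


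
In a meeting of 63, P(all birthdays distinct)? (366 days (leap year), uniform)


P(all different) = Π(366-i)/366 for i=0..62
= (366/366)×(365/366)×...×(304/366)
= 0.003452

P ≈ 0.0035 ≈ 0.35%


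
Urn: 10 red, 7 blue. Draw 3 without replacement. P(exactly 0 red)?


Hypergeometric: C(10,0)×C(7,3)/C(17,3)
= 1×35/680 = 7/136

P(X=0) = 7/136 ≈ 5.15%


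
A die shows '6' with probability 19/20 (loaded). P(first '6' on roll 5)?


Geometric: P(X=5) = (1-p)^(k-1)×p = (1/20)^4×19/20 = 19/3200000

P(X=5) = 19/3200000 ≈ 0.00%


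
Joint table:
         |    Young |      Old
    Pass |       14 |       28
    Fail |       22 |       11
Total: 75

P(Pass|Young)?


P(Pass|Young) = 14/(14+22) = 14/36 = 7/18

P = 7/18 ≈ 38.89%


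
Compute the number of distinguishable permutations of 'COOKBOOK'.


Letters: 8, freq: {'C': 1, 'O': 4, 'K': 2, 'B': 1}
8!/(1!×4!×2!×1!) = 40320/48 = 840

840


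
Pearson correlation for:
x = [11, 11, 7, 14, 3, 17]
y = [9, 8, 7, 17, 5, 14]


n=6, Σx=63, Σy=60, Σxy=727, Σx²=785, Σy²=704
r = (6×727 - 63×60)/√((6×785 - 63²)(6×704 - 60²))
= 582/√(741×624) = 582/√462384 ≈ 582/679.9882 ≈ 0.8559

r ≈ 0.8559


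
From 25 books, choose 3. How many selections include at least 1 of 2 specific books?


Complement: C(25,3) - C(23,3) = 2300 - 1771 = 529

529


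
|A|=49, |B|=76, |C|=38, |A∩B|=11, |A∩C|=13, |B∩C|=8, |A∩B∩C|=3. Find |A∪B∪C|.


|A∪B∪C| = 49+76+38-11-13-8+3 = 134

|A∪B∪C| = 134


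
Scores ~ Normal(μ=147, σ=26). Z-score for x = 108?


z = (x - μ)/σ = (108 - 147)/26 = -1.5

z = -1.5


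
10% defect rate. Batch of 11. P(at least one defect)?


P(all good) = (9/10)^11 = 31381059609/100000000000
P(≥1 defect) = 68618940391/100000000000

P = 68618940391/100000000000 ≈ 68.62%


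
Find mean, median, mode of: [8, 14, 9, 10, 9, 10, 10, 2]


Sorted: [2, 8, 9, 9, 10, 10, 10, 14]
Mean = 72/8 = 9
Median = 19/2
Freq: {8: 1, 14: 1, 9: 2, 10: 3, 2: 1}
Mode: [10]

Mean=9, Median=19/2, Mode=10


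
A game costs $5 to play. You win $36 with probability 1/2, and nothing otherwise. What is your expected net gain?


E[gain] = (36-5)×1/2 + (-5)×1/2
= 31/2 - 5/2 = 13

Expected net gain = $13 ≈ $13.00


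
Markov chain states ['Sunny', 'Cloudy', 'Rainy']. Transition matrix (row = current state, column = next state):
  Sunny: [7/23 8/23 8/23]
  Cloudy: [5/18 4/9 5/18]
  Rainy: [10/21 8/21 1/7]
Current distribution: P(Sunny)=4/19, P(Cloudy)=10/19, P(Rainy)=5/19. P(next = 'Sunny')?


P(next=Sunny) = Σᵢ P(now=i)×P(i→Sunny)
= 4/19×7/23 + 10/19×5/18 + 5/19×10/21
= 28/437 + 25/171 + 50/399 = 9239/27531

P = 9239/27531 ≈ 0.3356


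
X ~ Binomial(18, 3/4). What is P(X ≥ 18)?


P(X ≥ 18) = Σ P(X=i) for i=18..18
P(X=18) = 387420489/68719476736
Sum = 387420489/68719476736

P(X ≥ 18) = 387420489/68719476736 ≈ 0.56%


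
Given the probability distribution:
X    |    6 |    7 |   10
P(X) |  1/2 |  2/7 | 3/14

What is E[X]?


E[X] = Σ x·P(X=x)
= (6)×(1/2) + (7)×(2/7) + (10)×(3/14)
= 50/7

E[X] = 50/7


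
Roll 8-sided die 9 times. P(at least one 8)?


P(no 8)^9 = (7/8)^9 = 40353607/134217728
P(≥1) = 1 - 40353607/134217728 = 93864121/134217728

P = 93864121/134217728 ≈ 69.93%


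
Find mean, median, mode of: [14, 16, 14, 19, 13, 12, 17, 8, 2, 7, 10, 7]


Sorted: [2, 7, 7, 8, 10, 12, 13, 14, 14, 16, 17, 19]
Mean = 139/12
Median = 25/2
Freq: {14: 2, 16: 1, 19: 1, 13: 1, 12: 1, 17: 1, 8: 1, 2: 1, 7: 2, 10: 1}
Mode: [7, 14]

Mean=139/12, Median=25/2, Mode=[7, 14]


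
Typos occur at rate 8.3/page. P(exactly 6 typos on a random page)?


Poisson(λ=8.3): P(X=6) = e^(-λ)×λ^k/k!
= e^(-8.3) × 8.3^6 / 6!
≈ 0.0002485168271 × 326940.373369 / 720 ≈ 0.112847

P(X=6) ≈ 0.112847 ≈ 11.28%


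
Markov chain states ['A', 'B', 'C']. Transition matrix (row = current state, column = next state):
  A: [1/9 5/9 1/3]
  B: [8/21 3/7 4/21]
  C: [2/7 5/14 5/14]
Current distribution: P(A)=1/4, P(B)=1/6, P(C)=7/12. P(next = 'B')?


P(next=B) = Σᵢ P(now=i)×P(i→B)
= 1/4×5/9 + 1/6×3/7 + 7/12×5/14
= 5/36 + 1/14 + 5/24 = 211/504

P = 211/504 ≈ 0.4187


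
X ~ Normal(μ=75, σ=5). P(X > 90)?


z = (90-75)/5 = 3.0
P(X > 90) = 1 - P(Z ≤ 3.0) = 1 - 0.9987 = 0.0013

P(X > 90) ≈ 0.0013


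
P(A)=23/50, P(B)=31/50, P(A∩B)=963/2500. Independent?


P(A)×P(B) = 713/2500
P(A∩B) = 963/2500
Not equal → NOT independent

No, not independent


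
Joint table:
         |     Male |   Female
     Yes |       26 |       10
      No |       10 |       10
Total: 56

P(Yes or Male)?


P(Yes∨Male) = P(Yes) + P(Male) - P(Yes∧Male)
= (36 + 36 - 26)/56 = 46/56 = 23/28

P = 23/28 ≈ 82.14%


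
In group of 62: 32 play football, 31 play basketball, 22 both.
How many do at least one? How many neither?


|A∪B| = 32+31-22 = 41
Neither = 62-41 = 21

At least one: 41; Neither: 21


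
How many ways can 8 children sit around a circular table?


Circular arrangements of 8 distinct objects: fix one position to break rotational symmetry.
(n-1)! = 7! = 5040

5040


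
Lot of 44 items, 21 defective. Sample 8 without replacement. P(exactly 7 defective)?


Hypergeometric: C(21,7)×C(23,1)/C(44,8)
= 116280×23/177232627 = 140760/9328033

P(X=7) = 140760/9328033 ≈ 1.51%


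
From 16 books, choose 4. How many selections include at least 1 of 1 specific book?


Complement: C(16,4) - C(15,4) = 1820 - 1365 = 455

455


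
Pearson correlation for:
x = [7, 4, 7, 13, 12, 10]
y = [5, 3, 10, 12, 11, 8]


n=6, Σx=53, Σy=49, Σxy=485, Σx²=527, Σy²=463
r = (6×485 - 53×49)/√((6×527 - 53²)(6×463 - 49²))
= 313/√(353×377) = 313/√133081 ≈ 313/364.8027 ≈ 0.8580

r ≈ 0.8580


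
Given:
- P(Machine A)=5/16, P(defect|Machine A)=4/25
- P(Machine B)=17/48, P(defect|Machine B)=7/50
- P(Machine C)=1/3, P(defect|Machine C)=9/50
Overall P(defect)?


P(B) = Σ P(B|Aᵢ)×P(Aᵢ)
  4/25×5/16 = 1/20
  7/50×17/48 = 119/2400
  9/50×1/3 = 3/50
Sum = 383/2400

P(defect) = 383/2400 ≈ 15.96%


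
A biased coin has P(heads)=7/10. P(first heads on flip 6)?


Geometric: P(X=6) = (1-p)^(k-1)×p = (3/10)^5×7/10 = 1701/1000000

P(X=6) = 1701/1000000 ≈ 0.17%


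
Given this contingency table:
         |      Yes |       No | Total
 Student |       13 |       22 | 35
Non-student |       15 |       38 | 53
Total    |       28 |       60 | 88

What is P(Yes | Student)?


P(Yes | Student) = 13/(13+22) = 13/35

P(Yes|Student) = 13/35 ≈ 37.14%


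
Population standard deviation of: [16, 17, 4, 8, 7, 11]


Mean = 63/6 = 21/2
  (16-21/2)²=121/4
  (17-21/2)²=169/4
  (4-21/2)²=169/4
  (8-21/2)²=25/4
  (7-21/2)²=49/4
  (11-21/2)²=1/4
Σ(x-μ)² = 267/2
σ² = (267/2)/6 = 89/4

σ = √(89/4) ≈ 4.7170


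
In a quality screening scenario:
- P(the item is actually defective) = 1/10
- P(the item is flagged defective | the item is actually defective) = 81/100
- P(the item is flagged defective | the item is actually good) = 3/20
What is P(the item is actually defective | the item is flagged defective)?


Using Bayes' theorem:
P(A|B) = P(B|A)·P(A) / P(B)

P(the item is flagged defective) = 81/100 × 1/10 + 3/20 × 9/10
= 81/1000 + 27/200 = 27/125

P(the item is actually defective|the item is flagged defective) = (81/1000) / (27/125) = 3/8

P(the item is actually defective|the item is flagged defective) = 3/8 ≈ 37.50%


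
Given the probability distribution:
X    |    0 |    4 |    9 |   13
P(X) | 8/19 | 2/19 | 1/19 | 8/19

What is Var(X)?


E[X] = 121/19
E[X²] = 1465/19
Var(X) = E[X²] - (E[X])² = 1465/19 - 14641/361 = 13194/361

Var(X) = 13194/361 ≈ 36.5485


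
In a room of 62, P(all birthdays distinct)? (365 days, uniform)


P(all different) = Π(365-i)/365 for i=0..61
= (365/365)×(364/365)×...×(304/365)
= 0.004090

P ≈ 0.0041 ≈ 0.41%


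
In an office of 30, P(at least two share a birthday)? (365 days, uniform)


P(all different) = Π(365-i)/365 for i=0..29
= 0.293684
P(match) = 1 - 0.293684 = 0.706316

P ≈ 0.7063 ≈ 70.63%


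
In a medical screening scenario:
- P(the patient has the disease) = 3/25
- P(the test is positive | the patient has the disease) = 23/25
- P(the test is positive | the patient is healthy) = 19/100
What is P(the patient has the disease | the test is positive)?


Using Bayes' theorem:
P(A|B) = P(B|A)·P(A) / P(B)

P(the test is positive) = 23/25 × 3/25 + 19/100 × 22/25
= 69/625 + 209/1250 = 347/1250

P(the patient has the disease|the test is positive) = (69/625) / (347/1250) = 138/347

P(the patient has the disease|the test is positive) = 138/347 ≈ 39.77%


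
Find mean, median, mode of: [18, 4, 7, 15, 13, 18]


Sorted: [4, 7, 13, 15, 18, 18]
Mean = 75/6 = 25/2
Median = 14
Freq: {18: 2, 4: 1, 7: 1, 15: 1, 13: 1}
Mode: [18]

Mean=25/2, Median=14, Mode=18


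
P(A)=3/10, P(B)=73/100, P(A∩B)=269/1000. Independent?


P(A)×P(B) = 219/1000
P(A∩B) = 269/1000
Not equal → NOT independent

No, not independent


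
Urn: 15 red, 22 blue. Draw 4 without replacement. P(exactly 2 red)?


Hypergeometric: C(15,2)×C(22,2)/C(37,4)
= 105×231/66045 = 231/629

P(X=2) = 231/629 ≈ 36.72%


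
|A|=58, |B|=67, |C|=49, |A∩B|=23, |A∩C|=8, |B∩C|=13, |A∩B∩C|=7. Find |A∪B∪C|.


|A∪B∪C| = 58+67+49-23-8-13+7 = 137

|A∪B∪C| = 137


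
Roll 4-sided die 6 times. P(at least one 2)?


P(no 2)^6 = (3/4)^6 = 729/4096
P(≥1) = 1 - 729/4096 = 3367/4096

P = 3367/4096 ≈ 82.20%


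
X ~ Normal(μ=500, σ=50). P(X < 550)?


z = (550-500)/50 = 1.0
P(Z < 1.0) = 0.8413

P(X < 550) ≈ 0.8413


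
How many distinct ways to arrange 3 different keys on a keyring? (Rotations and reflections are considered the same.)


Free circular arrangements: rotations and reflections both identified.
(n-1)!/2 = 2!/2 = 2/2 = 1

1


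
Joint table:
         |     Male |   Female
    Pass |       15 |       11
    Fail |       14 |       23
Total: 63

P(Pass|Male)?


P(Pass|Male) = 15/(15+14) = 15/29

P = 15/29 ≈ 51.72%


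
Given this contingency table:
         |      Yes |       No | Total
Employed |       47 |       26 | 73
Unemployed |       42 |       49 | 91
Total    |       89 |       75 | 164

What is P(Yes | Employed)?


P(Yes | Employed) = 47/(47+26) = 47/73

P(Yes|Employed) = 47/73 ≈ 64.38%


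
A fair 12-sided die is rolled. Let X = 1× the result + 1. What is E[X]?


E[die] = (1+12)/2 = 13/2
E[X] = 1×13/2 + 1 = 15/2

E[X] = 15/2


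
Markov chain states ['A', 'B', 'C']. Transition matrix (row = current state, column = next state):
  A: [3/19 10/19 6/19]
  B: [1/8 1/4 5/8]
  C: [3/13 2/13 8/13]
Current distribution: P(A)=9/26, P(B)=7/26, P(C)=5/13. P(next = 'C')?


P(next=C) = Σᵢ P(now=i)×P(i→C)
= 9/26×6/19 + 7/26×5/8 + 5/13×8/13
= 27/247 + 35/208 + 40/169 = 26421/51376

P = 26421/51376 ≈ 0.5143


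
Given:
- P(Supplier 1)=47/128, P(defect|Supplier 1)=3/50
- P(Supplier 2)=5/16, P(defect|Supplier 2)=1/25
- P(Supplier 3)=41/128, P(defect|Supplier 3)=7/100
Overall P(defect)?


P(B) = Σ P(B|Aᵢ)×P(Aᵢ)
  3/50×47/128 = 141/6400
  1/25×5/16 = 1/80
  7/100×41/128 = 287/12800
Sum = 729/12800

P(defect) = 729/12800 ≈ 5.70%


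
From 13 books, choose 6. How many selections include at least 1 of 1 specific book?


Complement: C(13,6) - C(12,6) = 1716 - 924 = 792

792


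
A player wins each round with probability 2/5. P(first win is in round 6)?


Geometric: P(X=6) = (1-p)^(k-1)×p = (3/5)^5×2/5 = 486/15625

P(X=6) = 486/15625 ≈ 3.11%


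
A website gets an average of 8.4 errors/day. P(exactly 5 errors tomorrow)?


Poisson(λ=8.4): P(X=5) = e^(-λ)×λ^k/k!
= e^(-8.4) × 8.4^5 / 5!
≈ 0.0002248673242 × 41821.19424 / 120 ≈ 0.078369

P(X=5) ≈ 0.078369 ≈ 7.84%


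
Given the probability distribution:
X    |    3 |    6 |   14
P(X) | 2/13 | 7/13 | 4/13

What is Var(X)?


E[X] = 8
E[X²] = 1054/13
Var(X) = E[X²] - (E[X])² = 1054/13 - 64 = 222/13

Var(X) = 222/13 ≈ 17.0769


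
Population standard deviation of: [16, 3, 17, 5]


Mean = 41/4
  (16-41/4)²=529/16
  (3-41/4)²=841/16
  (17-41/4)²=729/16
  (5-41/4)²=441/16
Σ(x-μ)² = 635/4
σ² = (635/4)/4 = 635/16

σ = √(635/16) ≈ 6.2998


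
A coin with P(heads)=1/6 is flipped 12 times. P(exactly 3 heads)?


Binomial: P(X=3) = C(12,3)×p^3×(1-p)^9
= 220 × 1/216 × 1953125/10077696 = 107421875/544195584

P(X=3) = 107421875/544195584 ≈ 19.74%


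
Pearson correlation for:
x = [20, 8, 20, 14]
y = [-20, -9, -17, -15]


n=4, Σx=62, Σy=-61, Σxy=-1022, Σx²=1060, Σy²=995
r = (4×(-1022) - 62×(-61))/√((4×1060 - 62²)(4×995 - (-61)²))
= -306/√(396×259) = -306/√102564 ≈ -306/320.2561 ≈ -0.9555

r ≈ -0.9555


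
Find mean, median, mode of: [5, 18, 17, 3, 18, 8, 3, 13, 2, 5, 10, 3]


Sorted: [2, 3, 3, 3, 5, 5, 8, 10, 13, 17, 18, 18]
Mean = 105/12 = 35/4
Median = 13/2
Freq: {5: 2, 18: 2, 17: 1, 3: 3, 8: 1, 13: 1, 2: 1, 10: 1}
Mode: [3]

Mean=35/4, Median=13/2, Mode=3


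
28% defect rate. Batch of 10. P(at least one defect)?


P(all good) = (18/25)^10 = 3570467226624/95367431640625
P(≥1 defect) = 91796964414001/95367431640625

P = 91796964414001/95367431640625 ≈ 96.26%


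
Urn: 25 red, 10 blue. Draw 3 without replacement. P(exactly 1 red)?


Hypergeometric: C(25,1)×C(10,2)/C(35,3)
= 25×45/6545 = 225/1309

P(X=1) = 225/1309 ≈ 17.19%


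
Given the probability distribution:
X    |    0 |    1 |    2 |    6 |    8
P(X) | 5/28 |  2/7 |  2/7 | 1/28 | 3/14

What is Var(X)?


E[X] = 39/14
E[X²] = 115/7
Var(X) = E[X²] - (E[X])² = 115/7 - 1521/196 = 1699/196

Var(X) = 1699/196 ≈ 8.6684


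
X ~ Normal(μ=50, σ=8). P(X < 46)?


z = (46-50)/8 = -0.5
P(Z < -0.5) = 0.3085

P(X < 46) ≈ 0.3085


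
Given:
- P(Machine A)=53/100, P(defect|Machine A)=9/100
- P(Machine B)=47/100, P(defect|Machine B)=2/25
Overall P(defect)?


P(B) = Σ P(B|Aᵢ)×P(Aᵢ)
  9/100×53/100 = 477/10000
  2/25×47/100 = 47/1250
Sum = 853/10000

P(defect) = 853/10000 ≈ 8.53%


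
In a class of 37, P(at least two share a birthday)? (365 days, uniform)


P(all different) = Π(365-i)/365 for i=0..36
= 0.151266
P(match) = 1 - 0.151266 = 0.848734

P ≈ 0.8487 ≈ 84.87%


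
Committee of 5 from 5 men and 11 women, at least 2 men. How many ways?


Count by #men:
  2M,3W: C(5,2)×C(11,3)=1650
  3M,2W: C(5,3)×C(11,2)=550
  4M,1W: C(5,4)×C(11,1)=55
  5M,0W: C(5,5)×C(11,0)=1
Total = 2256

2256


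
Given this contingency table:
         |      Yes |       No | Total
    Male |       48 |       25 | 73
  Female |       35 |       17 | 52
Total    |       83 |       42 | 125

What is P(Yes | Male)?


P(Yes | Male) = 48/(48+25) = 48/73

P(Yes|Male) = 48/73 ≈ 65.75%


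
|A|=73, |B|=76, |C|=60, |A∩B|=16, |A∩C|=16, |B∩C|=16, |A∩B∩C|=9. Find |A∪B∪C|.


|A∪B∪C| = 73+76+60-16-16-16+9 = 170

|A∪B∪C| = 170


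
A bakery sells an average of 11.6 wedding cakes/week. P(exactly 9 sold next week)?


Poisson(λ=11.6): P(X=9) = e^(-λ)×λ^k/k!
= e^(-11.6) × 11.6^9 / 9!
≈ 9.166087736e-06 × 3802961274.7 / 362880 ≈ 0.096060

P(X=9) ≈ 0.096060 ≈ 9.61%


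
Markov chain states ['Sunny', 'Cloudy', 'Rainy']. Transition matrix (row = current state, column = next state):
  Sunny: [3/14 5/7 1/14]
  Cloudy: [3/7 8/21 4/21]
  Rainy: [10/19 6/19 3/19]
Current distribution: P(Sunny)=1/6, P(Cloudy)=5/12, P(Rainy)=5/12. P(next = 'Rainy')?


P(next=Rainy) = Σᵢ P(now=i)×P(i→Rainy)
= 1/6×1/14 + 5/12×4/21 + 5/12×3/19
= 1/84 + 5/63 + 5/76 = 188/1197

P = 188/1197 ≈ 0.1571


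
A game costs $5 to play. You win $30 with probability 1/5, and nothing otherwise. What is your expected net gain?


E[gain] = (30-5)×1/5 + (-5)×4/5
= 5 - 4 = 1

Expected net gain = $1 ≈ $1.00


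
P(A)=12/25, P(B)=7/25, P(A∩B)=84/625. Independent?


P(A)×P(B) = 84/625
P(A∩B) = 84/625
Equal ✓ → Independent

Yes, independent


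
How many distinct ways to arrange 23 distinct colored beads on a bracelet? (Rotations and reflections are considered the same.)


Free circular arrangements: rotations and reflections both identified.
(n-1)!/2 = 22!/2 = 1124000727777607680000/2 = 562000363888803840000

562000363888803840000


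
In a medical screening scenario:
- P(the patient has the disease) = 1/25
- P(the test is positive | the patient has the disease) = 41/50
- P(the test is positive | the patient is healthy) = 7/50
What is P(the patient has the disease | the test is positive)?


Using Bayes' theorem:
P(A|B) = P(B|A)·P(A) / P(B)

P(the test is positive) = 41/50 × 1/25 + 7/50 × 24/25
= 41/1250 + 84/625 = 209/1250

P(the patient has the disease|the test is positive) = (41/1250) / (209/1250) = 41/209

P(the patient has the disease|the test is positive) = 41/209 ≈ 19.62%


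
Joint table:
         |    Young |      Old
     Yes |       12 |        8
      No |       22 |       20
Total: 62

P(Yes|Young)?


P(Yes|Young) = 12/(12+22) = 12/34 = 6/17

P = 6/17 ≈ 35.29%


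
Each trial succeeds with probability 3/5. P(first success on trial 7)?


Geometric: P(X=7) = (1-p)^(k-1)×p = (2/5)^6×3/5 = 192/78125

P(X=7) = 192/78125 ≈ 0.25%


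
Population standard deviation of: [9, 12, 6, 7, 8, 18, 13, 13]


Mean = 86/8 = 43/4
  (9-43/4)²=49/16
  (12-43/4)²=25/16
  (6-43/4)²=361/16
  (7-43/4)²=225/16
  (8-43/4)²=121/16
  (18-43/4)²=841/16
  (13-43/4)²=81/16
  (13-43/4)²=81/16
Σ(x-μ)² = 223/2
σ² = (223/2)/8 = 223/16

σ = √(223/16) ≈ 3.7333


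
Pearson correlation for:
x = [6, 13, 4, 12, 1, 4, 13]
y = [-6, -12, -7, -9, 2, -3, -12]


n=7, Σx=53, Σy=-47, Σxy=-494, Σx²=551, Σy²=467
r = (7×(-494) - 53×(-47))/√((7×551 - 53²)(7×467 - (-47)²))
= -967/√(1048×1060) = -967/√1110880 ≈ -967/1053.9829 ≈ -0.9175

r ≈ -0.9175


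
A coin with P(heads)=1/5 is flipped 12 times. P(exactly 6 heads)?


Binomial: P(X=6) = C(12,6)×p^6×(1-p)^6
= 924 × 1/15625 × 4096/15625 = 3784704/244140625

P(X=6) = 3784704/244140625 ≈ 1.55%


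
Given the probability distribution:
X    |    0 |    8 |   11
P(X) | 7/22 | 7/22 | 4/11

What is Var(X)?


E[X] = 72/11
E[X²] = 708/11
Var(X) = E[X²] - (E[X])² = 708/11 - 5184/121 = 2604/121

Var(X) = 2604/121 ≈ 21.5207


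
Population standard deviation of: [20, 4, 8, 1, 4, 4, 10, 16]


Mean = 67/8
  (20-67/8)²=8649/64
  (4-67/8)²=1225/64
  (8-67/8)²=9/64
  (1-67/8)²=3481/64
  (4-67/8)²=1225/64
  (4-67/8)²=1225/64
  (10-67/8)²=169/64
  (16-67/8)²=3721/64
Σ(x-μ)² = 2463/8
σ² = (2463/8)/8 = 2463/64

σ = √(2463/64) ≈ 6.2036


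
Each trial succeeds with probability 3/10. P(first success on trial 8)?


Geometric: P(X=8) = (1-p)^(k-1)×p = (7/10)^7×3/10 = 2470629/100000000

P(X=8) = 2470629/100000000 ≈ 2.47%


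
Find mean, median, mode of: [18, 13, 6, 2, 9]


Sorted: [2, 6, 9, 13, 18]
Mean = 48/5
Median = 9
Freq: {18: 1, 13: 1, 6: 1, 2: 1, 9: 1}
Mode: No mode

Mean=48/5, Median=9, Mode=No mode


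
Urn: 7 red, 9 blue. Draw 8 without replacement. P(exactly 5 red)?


Hypergeometric: C(7,5)×C(9,3)/C(16,8)
= 21×84/12870 = 98/715

P(X=5) = 98/715 ≈ 13.71%


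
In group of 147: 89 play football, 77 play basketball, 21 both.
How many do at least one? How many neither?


|A∪B| = 89+77-21 = 145
Neither = 147-145 = 2

At least one: 145; Neither: 2


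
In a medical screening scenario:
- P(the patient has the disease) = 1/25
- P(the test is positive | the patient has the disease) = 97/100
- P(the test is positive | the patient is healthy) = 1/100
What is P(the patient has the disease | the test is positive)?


Using Bayes' theorem:
P(A|B) = P(B|A)·P(A) / P(B)

P(the test is positive) = 97/100 × 1/25 + 1/100 × 24/25
= 97/2500 + 6/625 = 121/2500

P(the patient has the disease|the test is positive) = (97/2500) / (121/2500) = 97/121

P(the patient has the disease|the test is positive) = 97/121 ≈ 80.17%


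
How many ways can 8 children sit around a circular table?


Circular arrangements of 8 distinct objects: fix one position to break rotational symmetry.
(n-1)! = 7! = 5040

5040


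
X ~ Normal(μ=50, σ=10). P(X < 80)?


z = (80-50)/10 = 3.0
P(Z < 3.0) = 0.9987

P(X < 80) ≈ 0.9987


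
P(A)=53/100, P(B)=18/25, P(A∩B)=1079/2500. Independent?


P(A)×P(B) = 477/1250
P(A∩B) = 1079/2500
Not equal → NOT independent

No, not independent


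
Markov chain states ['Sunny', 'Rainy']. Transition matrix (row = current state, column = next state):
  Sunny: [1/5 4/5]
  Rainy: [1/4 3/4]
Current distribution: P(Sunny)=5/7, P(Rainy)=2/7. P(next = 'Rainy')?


P(next=Rainy) = Σᵢ P(now=i)×P(i→Rainy)
= 5/7×4/5 + 2/7×3/4
= 4/7 + 3/14 = 11/14

P = 11/14 ≈ 0.7857


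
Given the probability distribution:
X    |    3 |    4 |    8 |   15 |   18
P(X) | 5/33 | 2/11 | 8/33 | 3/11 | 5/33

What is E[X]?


E[X] = Σ x·P(X=x)
= (3)×(5/33) + (4)×(2/11) + (8)×(8/33) + (15)×(3/11) + (18)×(5/33)
= 328/33

E[X] = 328/33


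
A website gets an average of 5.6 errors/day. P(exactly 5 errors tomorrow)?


Poisson(λ=5.6): P(X=5) = e^(-λ)×λ^k/k!
= e^(-5.6) × 5.6^5 / 5!
≈ 0.003697863716 × 5507.31776 / 120 ≈ 0.169711

P(X=5) ≈ 0.169711 ≈ 16.97%


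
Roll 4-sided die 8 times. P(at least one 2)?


P(no 2)^8 = (3/4)^8 = 6561/65536
P(≥1) = 1 - 6561/65536 = 58975/65536

P = 58975/65536 ≈ 89.99%


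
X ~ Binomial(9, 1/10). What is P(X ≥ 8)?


P(X ≥ 8) = Σ P(X=i) for i=8..9
P(X=8) = 81/1000000000
P(X=9) = 1/1000000000
Sum = 41/500000000

P(X ≥ 8) = 41/500000000 ≈ 0.00%


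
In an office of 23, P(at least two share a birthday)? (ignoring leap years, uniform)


P(all different) = Π(365-i)/365 for i=0..22
= 0.492703
P(match) = 1 - 0.492703 = 0.507297

P ≈ 0.5073 ≈ 50.73%


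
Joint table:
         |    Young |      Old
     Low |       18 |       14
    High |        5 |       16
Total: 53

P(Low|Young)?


P(Low|Young) = 18/(18+5) = 18/23

P = 18/23 ≈ 78.26%


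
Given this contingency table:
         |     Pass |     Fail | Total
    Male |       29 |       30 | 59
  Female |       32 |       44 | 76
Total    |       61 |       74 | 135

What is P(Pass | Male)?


P(Pass | Male) = 29/(29+30) = 29/59

P(Pass|Male) = 29/59 ≈ 49.15%


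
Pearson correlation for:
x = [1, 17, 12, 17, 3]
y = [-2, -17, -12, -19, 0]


n=5, Σx=50, Σy=-50, Σxy=-758, Σx²=732, Σy²=798
r = (5×(-758) - 50×(-50))/√((5×732 - 50²)(5×798 - (-50)²))
= -1290/√(1160×1490) = -1290/√1728400 ≈ -1290/1314.6863 ≈ -0.9812

r ≈ -0.9812
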